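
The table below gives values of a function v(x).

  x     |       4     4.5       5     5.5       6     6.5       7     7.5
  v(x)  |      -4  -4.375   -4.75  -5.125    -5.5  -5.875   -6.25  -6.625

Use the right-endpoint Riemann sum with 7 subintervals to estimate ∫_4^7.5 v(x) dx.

-19.25

Δx = 0.5.
Sum = 0.5·[(-4.375) + (-4.75) + (-5.125) + (-5.5) + (-5.875) + (-6.25) + (-6.625)] = -19.25.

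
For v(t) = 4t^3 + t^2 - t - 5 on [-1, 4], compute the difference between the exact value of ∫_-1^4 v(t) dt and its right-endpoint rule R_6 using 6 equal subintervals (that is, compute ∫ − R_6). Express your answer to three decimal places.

Exact integral: ∫_-1^4 v(t) dt ≈ 244.16667.
R_6 ≈ 367.66204.
Error ≈ 244.16667 − 367.66204 ≈ -123.495.

-123.495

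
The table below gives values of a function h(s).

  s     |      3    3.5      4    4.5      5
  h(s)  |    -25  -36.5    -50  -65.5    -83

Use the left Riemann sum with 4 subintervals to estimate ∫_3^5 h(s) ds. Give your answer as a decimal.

Δs = 0.5.
Sum = 0.5·[(-25) + (-36.5) + (-50) + (-65.5)] = -88.5.

-88.5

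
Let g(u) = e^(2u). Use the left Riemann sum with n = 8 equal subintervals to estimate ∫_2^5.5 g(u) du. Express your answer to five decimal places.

Δu = (5.5 − 2)/8 = 0.4375.
Left endpoints: 2, 2.4375, 2.875, 3.3125, 3.75, 4.1875, 4.625, 5.0625.
g(2) ≈ 54.59815, g(2.4375) ≈ 130.97415, g(2.875) ≈ 314.19066, g(3.3125) ≈ 753.70421, g(3.75) ≈ 1808.04241, g(4.1875) ≈ 4337.26828, g(4.625) ≈ 10404.56572, g(5.0625) ≈ 24959.25564.
Sum = Δu · [g(2) + g(2.4375) + g(2.875) + ...].
Sum ≈ 18708.63716.

18708.63716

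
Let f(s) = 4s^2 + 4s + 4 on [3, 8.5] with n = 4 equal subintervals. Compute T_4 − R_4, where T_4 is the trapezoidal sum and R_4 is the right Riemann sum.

T_4 = 938.265625.
R_4 = 1127.328125.
T_4 − R_4 = -189.0625.

-189.0625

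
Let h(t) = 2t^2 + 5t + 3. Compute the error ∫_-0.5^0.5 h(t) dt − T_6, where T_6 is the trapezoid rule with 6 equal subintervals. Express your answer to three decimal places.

-0.009

Exact integral: ∫_-0.5^0.5 h(t) dt ≈ 3.16667.
T_6 ≈ 3.17593.
Error ≈ 3.16667 − 3.17593 ≈ -0.009.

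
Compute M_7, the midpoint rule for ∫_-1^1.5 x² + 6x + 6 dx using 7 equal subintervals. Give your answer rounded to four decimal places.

Δx = (1.5 − (-1))/7 = 5/14.
Midpoints: -23/28, -13/28, -3/28, 0.25, 17/28, 27/28, 37/28.
f(-23/28) = 1369/784, f(-13/28) = 2689/784, f(-3/28) = 4209/784, f(0.25) = 7.5625, f(17/28) = 7849/784, f(27/28) = 9969/784, f(37/28) = 12289/784.
Sum = Δx · [f(-23/28) + f(-13/28) + f(-3/28) + ...].
Sum ≈ 20.1818.

20.1818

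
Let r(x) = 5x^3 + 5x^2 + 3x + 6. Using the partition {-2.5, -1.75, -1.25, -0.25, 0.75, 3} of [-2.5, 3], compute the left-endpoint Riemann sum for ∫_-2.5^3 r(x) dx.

Subinterval widths: 0.75, 0.5, 1, 1, 2.25.
Left endpoints: -2.5, -1.75, -1.25, -0.25, 0.75.
r(-2.5) = -48.375, r(-1.75) = -10.734375, r(-1.25) = 0.296875, r(-0.25) = 5.484375, r(0.75) = 13.171875.
Sum = Σ Δx_i · r(x_i).
Sum = -6.23046875.

-6.23046875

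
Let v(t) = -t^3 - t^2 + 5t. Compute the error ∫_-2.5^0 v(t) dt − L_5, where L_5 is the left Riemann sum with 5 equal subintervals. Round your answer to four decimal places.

Exact integral: ∫_-2.5^0 v(t) dt ≈ -11.067708.
L_5 = -11.5625.
Error ≈ -11.067708 − (-11.5625) ≈ 0.4948.

0.4948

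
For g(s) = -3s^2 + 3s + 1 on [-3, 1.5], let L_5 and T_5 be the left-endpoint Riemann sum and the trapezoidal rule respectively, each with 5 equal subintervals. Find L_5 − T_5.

-15.1875

L_5 = -53.01.
T_5 = -37.8225.
L_5 − T_5 = -15.1875.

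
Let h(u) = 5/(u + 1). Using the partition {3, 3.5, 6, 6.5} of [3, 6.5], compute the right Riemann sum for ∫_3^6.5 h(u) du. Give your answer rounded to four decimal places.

2.6746

Subinterval widths: 0.5, 2.5, 0.5.
Right endpoints: 3.5, 6, 6.5.
h(3.5) = 10/9, h(6) = 5/7, h(6.5) = 2/3.
Sum = Σ Δu_i · h(u_i).
Sum ≈ 2.6746.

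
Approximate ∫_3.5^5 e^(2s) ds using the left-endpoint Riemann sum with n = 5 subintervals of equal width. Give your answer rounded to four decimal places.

Δs = (5 − 3.5)/5 = 0.3.
Left endpoints: 3.5, 3.8, 4.1, 4.4, 4.7.
f(3.5) ≈ 1096.6332, f(3.8) ≈ 1998.1959, f(4.1) ≈ 3640.9503, f(4.4) ≈ 6634.2440, f(4.7) ≈ 12088.3807.
Sum = Δs · [f(3.5) + f(3.8) + f(4.1) + f(4.4) + f(4.7)].
Sum ≈ 7637.5212.

7637.5212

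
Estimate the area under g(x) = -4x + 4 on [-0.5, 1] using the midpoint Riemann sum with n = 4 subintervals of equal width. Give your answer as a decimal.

4.5

Δx = (1 − (-0.5))/4 = 0.375.
Midpoints: -0.3125, 0.0625, 0.4375, 0.8125.
g(-0.3125) = 5.25, g(0.0625) = 3.75, g(0.4375) = 2.25, g(0.8125) = 0.75.
Sum = Δx · [g(-0.3125) + g(0.0625) + g(0.4375) + g(0.8125)].
Sum = 4.5.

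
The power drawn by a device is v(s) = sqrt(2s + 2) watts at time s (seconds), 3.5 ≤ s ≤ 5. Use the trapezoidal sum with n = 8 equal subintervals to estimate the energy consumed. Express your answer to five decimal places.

4.85628

Δs = (5 − 3.5)/8 = 0.1875.
v(3.5) ≈ 3.00000, v(3.6875) ≈ 3.06186, v(3.875) ≈ 3.12250, v(4.0625) ≈ 3.18198, v(4.25) ≈ 3.24037, v(4.4375) ≈ 3.29773, v(4.625) ≈ 3.35410, v(4.8125) ≈ 3.40955, v(5) ≈ 3.46410.
T_8 = (Δs/2)·[v(s_0) + 2v(s_1) + ... + 2v(s_{7}) + v(s_8)].
Sum ≈ 4.85628.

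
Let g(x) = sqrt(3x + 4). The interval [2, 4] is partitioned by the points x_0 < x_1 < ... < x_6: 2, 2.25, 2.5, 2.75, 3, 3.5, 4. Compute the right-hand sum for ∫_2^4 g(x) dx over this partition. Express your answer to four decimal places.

Subinterval widths: 0.25, 0.25, 0.25, 0.25, 0.5, 0.5.
Right endpoints: 2.25, 2.5, 2.75, 3, 3.5, 4.
g(2.25) ≈ 3.2787, g(2.5) ≈ 3.3912, g(2.75) ≈ 3.5000, g(3) ≈ 3.6056, g(3.5) ≈ 3.8079, g(4) ≈ 4.0000.
Sum = Σ Δx_i · g(x_i).
Sum ≈ 7.3478.

7.3478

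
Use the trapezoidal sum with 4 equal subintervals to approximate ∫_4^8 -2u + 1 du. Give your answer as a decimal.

Δu = (8 − 4)/4 = 1.
f(4) = -7, f(5) = -9, f(6) = -11, f(7) = -13, f(8) = -15.
T_4 = (Δu/2)·[f(u_0) + 2f(u_1) + 2f(u_2) + 2f(u_3) + f(u_4)].
Sum = -44.

-44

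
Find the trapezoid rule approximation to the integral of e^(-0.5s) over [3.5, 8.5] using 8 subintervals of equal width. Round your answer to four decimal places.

0.3216

Δs = (8.5 − 3.5)/8 = 0.625.
f(3.5) ≈ 0.1738, f(4.125) ≈ 0.1271, f(4.75) ≈ 0.0930, f(5.375) ≈ 0.0681, f(6) ≈ 0.0498, f(6.625) ≈ 0.0364, f(7.25) ≈ 0.0266, f(7.875) ≈ 0.0195, f(8.5) ≈ 0.0143.
T_8 = (Δs/2)·[f(s_0) + 2f(s_1) + ... + 2f(s_{7}) + f(s_8)].
Sum ≈ 0.3216.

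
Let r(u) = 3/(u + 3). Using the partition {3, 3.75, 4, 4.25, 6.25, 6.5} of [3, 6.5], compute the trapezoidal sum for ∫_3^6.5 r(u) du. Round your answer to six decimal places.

1.386721

Subinterval widths: 0.75, 0.25, 0.25, 2, 0.25.
r(3) = 0.5, r(3.75) = 4/9, r(4) = 3/7, r(4.25) = 12/29, r(6.25) = 12/37, r(6.5) = 6/19.
On each subinterval the trapezoid contributes (Δu_i/2)·[r(u_{i-1}) + r(u_i)].
Sum ≈ 1.386721.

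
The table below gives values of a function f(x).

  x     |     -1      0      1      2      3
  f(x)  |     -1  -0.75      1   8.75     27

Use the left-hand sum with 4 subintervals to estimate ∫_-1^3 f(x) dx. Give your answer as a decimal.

Δx = 1.
Sum = 1·[(-1) + (-0.75) + 1 + 8.75] = 8.

8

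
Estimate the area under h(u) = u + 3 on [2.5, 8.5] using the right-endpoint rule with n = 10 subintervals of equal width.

52.8

Δu = (8.5 − 2.5)/10 = 0.6.
Right endpoints: 3.1, 3.7, 4.3, 4.9, 5.5, 6.1, 6.7, 7.3, 7.9, 8.5.
h(3.1) = 6.1, h(3.7) = 6.7, h(4.3) = 7.3, h(4.9) = 7.9, h(5.5) = 8.5, h(6.1) = 9.1, h(6.7) = 9.7, h(7.3) = 10.3, h(7.9) = 10.9, h(8.5) = 11.5.
Sum = Δu · [h(3.1) + h(3.7) + h(4.3) + ...].
Sum = 52.8.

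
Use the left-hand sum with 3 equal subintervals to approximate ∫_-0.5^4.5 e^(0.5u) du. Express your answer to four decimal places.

Δu = (4.5 − (-0.5))/3 = 5/3.
Left endpoints: -0.5, 7/6, 17/6.
f(-0.5) ≈ 0.7788, f(7/6) ≈ 1.7920, f(17/6) ≈ 4.1234.
Sum = Δu · [f(-0.5) + f(7/6) + f(17/6)].
Sum ≈ 11.1569.

11.1569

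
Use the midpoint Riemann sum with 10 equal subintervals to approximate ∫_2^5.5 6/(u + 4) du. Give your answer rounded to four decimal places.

2.7567

Δu = (5.5 − 2)/10 = 0.35.
Midpoints: 2.175, 2.525, 2.875, 3.225, 3.575, 3.925, 4.275, 4.625, 4.975, 5.325.
f(2.175) = 240/247, f(2.525) = 80/87, f(2.875) = 48/55, f(3.225) = 240/289, f(3.575) = 80/101, f(3.925) = 240/317, f(4.275) = 240/331, f(4.625) = 16/23, f(4.975) = 240/359, f(5.325) = 240/373.
Sum = Δu · [f(2.175) + f(2.525) + f(2.875) + ...].
Sum ≈ 2.7567.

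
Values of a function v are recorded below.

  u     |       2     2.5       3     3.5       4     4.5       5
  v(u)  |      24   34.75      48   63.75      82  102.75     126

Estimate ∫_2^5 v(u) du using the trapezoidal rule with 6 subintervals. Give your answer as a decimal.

Δu = 0.5.
T_6 = (0.5/2)·[24 + 2·34.75 + 2·48 + 2·63.75 + 2·82 + 2·102.75 + 126] = 203.125.

203.125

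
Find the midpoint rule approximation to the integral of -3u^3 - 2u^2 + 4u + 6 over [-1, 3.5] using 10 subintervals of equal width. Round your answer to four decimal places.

-90.5407

Δu = (3.5 − (-1))/10 = 0.45.
Midpoints: -0.775, -0.325, 0.125, 0.575, 1.025, 1.475, 1.925, 2.375, 2.825, 3.275.
f(-0.775) = 198093/64000, f(-0.325) = 293871/64000, f(0.125) = 3309/512, f(0.575) = 452379/64000, f(1.025) = 305157/64000, f(1.475) = -133017/64000, f(1.925) = -967119/64000, f(2.375) = -18417/512, f(2.825) = -4243011/64000, f(3.275) = -6894753/64000.
Sum = Δu · [f(-0.775) + f(-0.325) + f(0.125) + ...].
Sum ≈ -90.5407.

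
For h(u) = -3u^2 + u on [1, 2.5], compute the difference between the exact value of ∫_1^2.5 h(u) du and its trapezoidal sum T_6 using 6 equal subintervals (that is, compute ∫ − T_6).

0.046875

Exact integral: ∫_1^2.5 h(u) du = -12.
T_6 = -12.046875.
Error = -12 − (-12.046875) = 0.046875.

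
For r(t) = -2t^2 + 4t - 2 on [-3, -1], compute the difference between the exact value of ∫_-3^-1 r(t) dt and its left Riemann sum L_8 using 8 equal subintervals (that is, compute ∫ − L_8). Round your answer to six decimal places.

3.041667

Exact integral: ∫_-3^-1 r(t) dt ≈ -37.33333333.
L_8 = -40.375.
Error ≈ -37.33333333 − (-40.375) ≈ 3.041667.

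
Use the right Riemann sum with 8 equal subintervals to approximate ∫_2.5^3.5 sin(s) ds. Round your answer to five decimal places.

Δs = (3.5 − 2.5)/8 = 0.125.
Right endpoints: 2.625, 2.75, 2.875, 3, 3.125, 3.25, 3.375, 3.5.
f(2.625) ≈ 0.49392, f(2.75) ≈ 0.38166, f(2.875) ≈ 0.26345, f(3) ≈ 0.14112, f(3.125) ≈ 0.01659, f(3.25) ≈ -0.10820, f(3.375) ≈ -0.23129, f(3.5) ≈ -0.35078.
Sum = Δs · [f(2.625) + f(2.75) + f(2.875) + ...].
Sum ≈ 0.07581.

0.07581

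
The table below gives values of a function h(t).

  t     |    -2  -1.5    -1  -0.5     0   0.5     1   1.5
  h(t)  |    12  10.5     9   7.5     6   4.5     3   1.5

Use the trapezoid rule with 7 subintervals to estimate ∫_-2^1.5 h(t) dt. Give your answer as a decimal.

Δt = 0.5.
T_7 = (0.5/2)·[12 + 2·10.5 + 2·9 + 2·7.5 + 2·6 + 2·4.5 + 2·3 + 1.5] = 23.625.

23.625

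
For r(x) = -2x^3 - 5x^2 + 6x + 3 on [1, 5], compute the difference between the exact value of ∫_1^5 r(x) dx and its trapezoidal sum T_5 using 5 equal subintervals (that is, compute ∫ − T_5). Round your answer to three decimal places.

Exact integral: ∫_1^5 r(x) dx ≈ -434.66667.
T_5 = -444.48.
Error ≈ -434.66667 − (-444.48) ≈ 9.813.

9.813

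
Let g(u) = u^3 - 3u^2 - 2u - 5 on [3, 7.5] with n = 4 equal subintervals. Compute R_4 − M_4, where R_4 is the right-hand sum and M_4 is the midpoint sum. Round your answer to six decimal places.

155.474121

R_4 ≈ 455.56347656.
M_4 ≈ 300.08935547.
R_4 − M_4 ≈ 155.474121.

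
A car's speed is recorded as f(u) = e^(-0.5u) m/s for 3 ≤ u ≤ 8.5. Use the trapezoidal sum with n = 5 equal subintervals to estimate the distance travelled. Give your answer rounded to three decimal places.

Δu = (8.5 − 3)/5 = 1.1.
f(3) ≈ 0.223, f(4.1) ≈ 0.129, f(5.2) ≈ 0.074, f(6.3) ≈ 0.043, f(7.4) ≈ 0.025, f(8.5) ≈ 0.014.
T_5 = (Δu/2)·[f(u_0) + 2f(u_1) + ... + 2f(u_{4}) + f(u_5)].
Sum ≈ 0.428.

0.428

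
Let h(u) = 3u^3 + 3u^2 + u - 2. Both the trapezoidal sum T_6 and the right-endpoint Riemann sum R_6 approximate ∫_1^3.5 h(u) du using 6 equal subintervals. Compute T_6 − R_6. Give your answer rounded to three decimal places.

T_6 ≈ 155.97873.
R_6 ≈ 189.70269.
T_6 − R_6 ≈ -33.724.

-33.724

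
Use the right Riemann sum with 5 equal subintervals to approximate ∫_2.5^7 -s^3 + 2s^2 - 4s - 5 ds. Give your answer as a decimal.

-604.62

Δs = (7 − 2.5)/5 = 0.9.
Right endpoints: 3.4, 4.3, 5.2, 6.1, 7.
f(3.4) = -34.784, f(4.3) = -64.727, f(5.2) = -112.328, f(6.1) = -181.961, f(7) = -278.
Sum = Δs · [f(3.4) + f(4.3) + f(5.2) + f(6.1) + f(7)].
Sum = -604.62.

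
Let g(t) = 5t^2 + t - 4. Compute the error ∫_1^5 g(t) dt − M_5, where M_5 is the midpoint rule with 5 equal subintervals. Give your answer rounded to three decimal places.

Exact integral: ∫_1^5 g(t) dt ≈ 202.66667.
M_5 = 201.6.
Error ≈ 202.66667 − 201.6 ≈ 1.067.

1.067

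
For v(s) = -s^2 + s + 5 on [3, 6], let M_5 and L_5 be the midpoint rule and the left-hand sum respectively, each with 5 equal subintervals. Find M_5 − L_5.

M_5 = -34.41.
L_5 = -27.48.
M_5 − L_5 = -6.93.

-6.93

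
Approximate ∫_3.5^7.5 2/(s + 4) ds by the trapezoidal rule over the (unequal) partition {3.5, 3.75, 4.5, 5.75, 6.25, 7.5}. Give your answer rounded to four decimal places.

Subinterval widths: 0.25, 0.75, 1.25, 0.5, 1.25.
f(3.5) = 4/15, f(3.75) = 8/31, f(4.5) = 4/17, f(5.75) = 8/39, f(6.25) = 8/41, f(7.5) = 4/23.
On each subinterval the trapezoid contributes (Δs_i/2)·[f(s_{i-1}) + f(s_i)].
Sum ≈ 0.8566.

0.8566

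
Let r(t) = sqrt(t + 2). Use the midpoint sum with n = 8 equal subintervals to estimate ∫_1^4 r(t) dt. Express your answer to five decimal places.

Δt = (4 − 1)/8 = 0.375.
Midpoints: 1.1875, 1.5625, 1.9375, 2.3125, 2.6875, 3.0625, 3.4375, 3.8125.
r(1.1875) ≈ 1.78536, r(1.5625) ≈ 1.88746, r(1.9375) ≈ 1.98431, r(2.3125) ≈ 2.07666, r(2.6875) ≈ 2.16506, r(3.0625) ≈ 2.25000, r(3.4375) ≈ 2.33184, r(3.8125) ≈ 2.41091.
Sum = Δt · [r(1.1875) + r(1.5625) + r(1.9375) + ...].
Sum ≈ 6.33435.

6.33435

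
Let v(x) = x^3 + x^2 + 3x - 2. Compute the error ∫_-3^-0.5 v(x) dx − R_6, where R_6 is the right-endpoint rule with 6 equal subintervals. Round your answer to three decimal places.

-5.031

Exact integral: ∫_-3^-0.5 v(x) dx ≈ -29.40104.
R_6 ≈ -24.36994.
Error ≈ -29.40104 − (-24.36994) ≈ -5.031.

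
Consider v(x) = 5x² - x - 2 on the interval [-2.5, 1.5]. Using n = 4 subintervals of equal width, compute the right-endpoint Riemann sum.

17

Δx = (1.5 − (-2.5))/4 = 1.
Right endpoints: -1.5, -0.5, 0.5, 1.5.
v(-1.5) = 10.75, v(-0.5) = -0.25, v(0.5) = -1.25, v(1.5) = 7.75.
Sum = Δx · [v(-1.5) + v(-0.5) + v(0.5) + v(1.5)].
Sum = 17.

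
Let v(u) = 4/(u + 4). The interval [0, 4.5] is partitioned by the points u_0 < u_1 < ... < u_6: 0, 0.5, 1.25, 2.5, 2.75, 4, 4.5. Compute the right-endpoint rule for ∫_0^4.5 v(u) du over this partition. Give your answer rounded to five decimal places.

2.79355

Subinterval widths: 0.5, 0.75, 1.25, 0.25, 1.25, 0.5.
Right endpoints: 0.5, 1.25, 2.5, 2.75, 4, 4.5.
v(0.5) = 8/9, v(1.25) = 16/21, v(2.5) = 8/13, v(2.75) = 16/27, v(4) = 0.5, v(4.5) = 8/17.
Sum = Σ Δu_i · v(u_i).
Sum ≈ 2.79355.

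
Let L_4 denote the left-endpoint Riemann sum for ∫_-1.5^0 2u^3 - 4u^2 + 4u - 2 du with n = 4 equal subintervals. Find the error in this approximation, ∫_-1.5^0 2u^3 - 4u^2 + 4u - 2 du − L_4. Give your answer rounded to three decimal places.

4.377

Exact integral: ∫_-1.5^0 f(u) du = -14.53125.
L_4 ≈ -18.90820.
Error ≈ -14.53125 − (-18.90820) ≈ 4.377.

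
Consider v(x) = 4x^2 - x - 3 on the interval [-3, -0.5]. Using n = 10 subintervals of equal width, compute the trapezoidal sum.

32.8125

Δx = (-0.5 − (-3))/10 = 0.25.
v(-3) = 36, v(-2.75) = 30, v(-2.5) = 24.5, v(-2.25) = 19.5, v(-2) = 15, v(-1.75) = 11, v(-1.5) = 7.5, v(-1.25) = 4.5, v(-1) = 2, v(-0.75) = 0, v(-0.5) = -1.5.
T_10 = (Δx/2)·[v(x_0) + 2v(x_1) + ... + 2v(x_{9}) + v(x_10)].
Sum = 32.8125.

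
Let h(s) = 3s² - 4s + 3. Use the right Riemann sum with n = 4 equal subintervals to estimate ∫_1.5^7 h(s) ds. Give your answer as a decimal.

Δs = (7 − 1.5)/4 = 1.375.
Right endpoints: 2.875, 4.25, 5.625, 7.
h(2.875) = 16.296875, h(4.25) = 40.1875, h(5.625) = 75.421875, h(7) = 122.
Sum = Δs · [h(2.875) + h(4.25) + h(5.625) + h(7)].
Sum = 349.12109375.

349.12109375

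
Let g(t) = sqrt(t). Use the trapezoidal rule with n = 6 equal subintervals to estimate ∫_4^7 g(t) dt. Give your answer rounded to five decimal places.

Δt = (7 − 4)/6 = 0.5.
g(4) ≈ 2.00000, g(4.5) ≈ 2.12132, g(5) ≈ 2.23607, g(5.5) ≈ 2.34521, g(6) ≈ 2.44949, g(6.5) ≈ 2.54951, g(7) ≈ 2.64575.
T_6 = (Δt/2)·[g(t_0) + 2g(t_1) + ... + 2g(t_{5}) + g(t_6)].
Sum ≈ 7.01224.

7.01224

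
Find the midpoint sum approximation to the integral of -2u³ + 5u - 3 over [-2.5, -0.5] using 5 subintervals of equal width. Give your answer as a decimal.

-1.74

Δu = (-0.5 − (-2.5))/5 = 0.4.
Midpoints: -2.3, -1.9, -1.5, -1.1, -0.7.
f(-2.3) = 9.834, f(-1.9) = 1.218, f(-1.5) = -3.75, f(-1.1) = -5.838, f(-0.7) = -5.814.
Sum = Δu · [f(-2.3) + f(-1.9) + f(-1.5) + f(-1.1) + f(-0.7)].
Sum = -1.74.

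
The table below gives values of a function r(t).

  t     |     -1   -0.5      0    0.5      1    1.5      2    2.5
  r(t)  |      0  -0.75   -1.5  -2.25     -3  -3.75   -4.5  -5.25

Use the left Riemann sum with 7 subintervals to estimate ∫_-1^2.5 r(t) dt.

-7.875

Δt = 0.5.
Sum = 0.5·[0 + (-0.75) + (-1.5) + (-2.25) + (-3) + (-3.75) + (-4.5)] = -7.875.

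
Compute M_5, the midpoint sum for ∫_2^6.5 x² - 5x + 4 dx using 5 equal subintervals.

Δx = (6.5 − 2)/5 = 0.9.
Midpoints: 2.45, 3.35, 4.25, 5.15, 6.05.
f(2.45) = -2.2475, f(3.35) = -1.5275, f(4.25) = 0.8125, f(5.15) = 4.7725, f(6.05) = 10.3525.
Sum = Δx · [f(2.45) + f(3.35) + f(4.25) + f(5.15) + f(6.05)].
Sum = 10.94625.

10.94625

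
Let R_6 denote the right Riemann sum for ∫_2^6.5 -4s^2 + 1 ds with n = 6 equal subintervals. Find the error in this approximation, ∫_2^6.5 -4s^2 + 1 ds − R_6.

59.0625

Exact integral: ∫_2^6.5 f(s) ds = -351.
R_6 = -410.0625.
Error = -351 − (-410.0625) = 59.0625.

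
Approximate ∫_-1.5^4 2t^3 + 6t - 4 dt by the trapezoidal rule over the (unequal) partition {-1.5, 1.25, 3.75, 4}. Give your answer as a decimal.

Subinterval widths: 2.75, 2.5, 0.25.
f(-1.5) = -19.75, f(1.25) = 7.40625, f(3.75) = 123.96875, f(4) = 148.
On each subinterval the trapezoid contributes (Δt_i/2)·[f(t_{i-1}) + f(t_i)].
Sum = 181.2421875.

181.2421875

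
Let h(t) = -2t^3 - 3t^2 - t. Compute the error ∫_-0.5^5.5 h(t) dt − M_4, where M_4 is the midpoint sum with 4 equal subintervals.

-20.25

Exact integral: ∫_-0.5^5.5 h(t) dt = -639.
M_4 = -618.75.
Error = -639 − (-618.75) = -20.25.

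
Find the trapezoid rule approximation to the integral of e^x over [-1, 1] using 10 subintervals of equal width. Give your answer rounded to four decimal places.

2.3582

Δx = (1 − (-1))/10 = 0.2.
f(-1) ≈ 0.3679, f(-0.8) ≈ 0.4493, f(-0.6) ≈ 0.5488, f(-0.4) ≈ 0.6703, f(-0.2) ≈ 0.8187, f(0) ≈ 1.0000, f(0.2) ≈ 1.2214, f(0.4) ≈ 1.4918, f(0.6) ≈ 1.8221, f(0.8) ≈ 2.2255, f(1) ≈ 2.7183.
T_10 = (Δx/2)·[f(x_0) + 2f(x_1) + ... + 2f(x_{9}) + f(x_10)].
Sum ≈ 2.3582.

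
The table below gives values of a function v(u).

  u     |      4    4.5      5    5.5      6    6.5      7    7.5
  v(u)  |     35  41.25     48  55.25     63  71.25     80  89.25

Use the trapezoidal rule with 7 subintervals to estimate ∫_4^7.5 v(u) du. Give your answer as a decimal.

Δu = 0.5.
T_7 = (0.5/2)·[35 + 2·41.25 + 2·48 + 2·55.25 + 2·63 + 2·71.25 + 2·80 + 89.25] = 210.4375.

210.4375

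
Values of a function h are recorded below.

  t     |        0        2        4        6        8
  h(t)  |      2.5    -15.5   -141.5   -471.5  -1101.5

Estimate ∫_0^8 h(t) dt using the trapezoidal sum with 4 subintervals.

Δt = 2.
T_4 = (2/2)·[2.5 + 2·(-15.5) + 2·(-141.5) + 2·(-471.5) + (-1101.5)] = -2356.

-2356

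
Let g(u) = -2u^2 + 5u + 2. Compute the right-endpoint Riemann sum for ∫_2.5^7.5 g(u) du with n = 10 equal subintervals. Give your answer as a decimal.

Δu = (7.5 − 2.5)/10 = 0.5.
Right endpoints: 3, 3.5, 4, 4.5, 5, 5.5, 6, 6.5, 7, 7.5.
g(3) = -1, g(3.5) = -5, g(4) = -10, g(4.5) = -16, g(5) = -23, g(5.5) = -31, g(6) = -40, g(6.5) = -50, g(7) = -61, g(7.5) = -73.
Sum = Δu · [g(3) + g(3.5) + g(4) + ...].
Sum = -155.

-155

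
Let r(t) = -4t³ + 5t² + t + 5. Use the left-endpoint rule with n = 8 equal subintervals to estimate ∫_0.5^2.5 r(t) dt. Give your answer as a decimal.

Δt = (2.5 − 0.5)/8 = 0.25.
Left endpoints: 0.5, 0.75, 1, 1.25, 1.5, 1.75, 2, 2.25.
r(0.5) = 6.25, r(0.75) = 6.875, r(1) = 7, r(1.25) = 6.25, r(1.5) = 4.25, r(1.75) = 0.625, r(2) = -5, r(2.25) = -13.
Sum = Δt · [r(0.5) + r(0.75) + r(1) + ...].
Sum = 3.3125.

3.3125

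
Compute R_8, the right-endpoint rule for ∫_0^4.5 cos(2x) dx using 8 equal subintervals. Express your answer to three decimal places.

Δx = (4.5 − 0)/8 = 0.5625.
Right endpoints: 0.5625, 1.125, 1.6875, 2.25, 2.8125, 3.375, 3.9375, 4.5.
f(0.5625) ≈ 0.431, f(1.125) ≈ -0.628, f(1.6875) ≈ -0.973, f(2.25) ≈ -0.211, f(2.8125) ≈ 0.791, f(3.375) ≈ 0.893, f(3.9375) ≈ -0.021, f(4.5) ≈ -0.911.
Sum = Δx · [f(0.5625) + f(1.125) + f(1.6875) + ...].
Sum ≈ -0.354.

-0.354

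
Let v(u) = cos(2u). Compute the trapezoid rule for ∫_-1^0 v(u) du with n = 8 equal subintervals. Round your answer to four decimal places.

Δu = (0 − (-1))/8 = 0.125.
v(-1) ≈ -0.4161, v(-0.875) ≈ -0.1782, v(-0.75) ≈ 0.0707, v(-0.625) ≈ 0.3153, v(-0.5) ≈ 0.5403, v(-0.375) ≈ 0.7317, v(-0.25) ≈ 0.8776, v(-0.125) ≈ 0.9689, v(0) ≈ 1.0000.
T_8 = (Δu/2)·[v(u_0) + 2v(u_1) + ... + 2v(u_{7}) + v(u_8)].
Sum ≈ 0.4523.

0.4523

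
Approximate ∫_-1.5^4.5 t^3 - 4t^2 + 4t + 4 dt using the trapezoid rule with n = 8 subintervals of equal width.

35.53125

Δt = (4.5 − (-1.5))/8 = 0.75.
f(-1.5) = -14.375, f(-0.75) = -1.671875, f(0) = 4, f(0.75) = 5.171875, f(1.5) = 4.375, f(2.25) = 4.140625, f(3) = 7, f(3.75) = 15.484375, f(4.5) = 32.125.
T_8 = (Δt/2)·[f(t_0) + 2f(t_1) + ... + 2f(t_{7}) + f(t_8)].
Sum = 35.53125.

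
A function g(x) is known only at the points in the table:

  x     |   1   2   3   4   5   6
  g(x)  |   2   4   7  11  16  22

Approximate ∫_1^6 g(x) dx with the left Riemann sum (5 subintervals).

Δx = 1.
Sum = 1·[2 + 4 + 7 + 11 + 16] = 40.

40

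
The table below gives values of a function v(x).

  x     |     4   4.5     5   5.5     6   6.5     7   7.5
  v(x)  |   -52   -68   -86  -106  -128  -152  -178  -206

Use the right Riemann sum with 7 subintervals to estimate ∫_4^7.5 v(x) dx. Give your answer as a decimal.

Δx = 0.5.
Sum = 0.5·[(-68) + (-86) + (-106) + (-128) + (-152) + (-178) + (-206)] = -462.

-462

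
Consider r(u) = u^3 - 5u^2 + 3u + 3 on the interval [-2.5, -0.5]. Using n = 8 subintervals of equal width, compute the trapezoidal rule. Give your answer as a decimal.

Δu = (-0.5 − (-2.5))/8 = 0.25.
r(-2.5) = -51.375, r(-2.25) = -40.453125, r(-2) = -31, r(-1.75) = -22.921875, r(-1.5) = -16.125, r(-1.25) = -10.515625, r(-1) = -6, r(-0.75) = -2.484375, r(-0.5) = 0.125.
T_8 = (Δu/2)·[r(u_0) + 2r(u_1) + ... + 2r(u_{7}) + r(u_8)].
Sum = -38.78125.

-38.78125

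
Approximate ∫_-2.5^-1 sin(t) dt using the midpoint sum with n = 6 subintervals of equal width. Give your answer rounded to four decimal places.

Δt = (-1 − (-2.5))/6 = 0.25.
Midpoints: -2.375, -2.125, -1.875, -1.625, -1.375, -1.125.
f(-2.375) ≈ -0.6937, f(-2.125) ≈ -0.8503, f(-1.875) ≈ -0.9541, f(-1.625) ≈ -0.9985, f(-1.375) ≈ -0.9809, f(-1.125) ≈ -0.9023.
Sum = Δt · [f(-2.375) + f(-2.125) + f(-1.875) + ...].
Sum ≈ -1.3449.

-1.3449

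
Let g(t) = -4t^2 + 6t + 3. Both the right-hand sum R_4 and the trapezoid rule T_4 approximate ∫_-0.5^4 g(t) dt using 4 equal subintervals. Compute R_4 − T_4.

R_4 = -48.796875.
T_4 = -28.546875.
R_4 − T_4 = -20.25.

-20.25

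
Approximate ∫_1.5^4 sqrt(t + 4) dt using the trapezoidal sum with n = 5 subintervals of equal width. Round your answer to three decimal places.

Δt = (4 − 1.5)/5 = 0.5.
f(1.5) ≈ 2.345, f(2) ≈ 2.449, f(2.5) ≈ 2.550, f(3) ≈ 2.646, f(3.5) ≈ 2.739, f(4) ≈ 2.828.
T_5 = (Δt/2)·[f(t_0) + 2f(t_1) + ... + 2f(t_{4}) + f(t_5)].
Sum ≈ 6.485.

6.485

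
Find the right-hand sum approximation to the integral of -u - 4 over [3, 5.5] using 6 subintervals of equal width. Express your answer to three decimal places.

Δu = (5.5 − 3)/6 = 5/12.
Right endpoints: 41/12, 23/6, 4.25, 14/3, 61/12, 5.5.
f(41/12) = -89/12, f(23/6) = -47/6, f(4.25) = -8.25, f(14/3) = -26/3, f(61/12) = -109/12, f(5.5) = -9.5.
Sum = Δu · [f(41/12) + f(23/6) + f(4.25) + ...].
Sum ≈ -21.146.

-21.146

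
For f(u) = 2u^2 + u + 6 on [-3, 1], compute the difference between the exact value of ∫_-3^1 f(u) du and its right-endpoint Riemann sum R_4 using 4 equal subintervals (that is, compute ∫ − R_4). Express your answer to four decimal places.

Exact integral: ∫_-3^1 f(u) du ≈ 38.666667.
R_4 = 34.
Error ≈ 38.666667 − 34 ≈ 4.6667.

4.6667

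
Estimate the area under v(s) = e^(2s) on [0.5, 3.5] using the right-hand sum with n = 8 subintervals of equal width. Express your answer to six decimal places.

Δs = (3.5 − 0.5)/8 = 0.375.
Right endpoints: 0.875, 1.25, 1.625, 2, 2.375, 2.75, 3.125, 3.5.
v(0.875) ≈ 5.754603, v(1.25) ≈ 12.182494, v(1.625) ≈ 25.790340, v(2) ≈ 54.598150, v(2.375) ≈ 115.584285, v(2.75) ≈ 244.691932, v(3.125) ≈ 518.012825, v(3.5) ≈ 1096.633158.
Sum = Δs · [v(0.875) + v(1.25) + v(1.625) + ...].
Sum ≈ 777.467920.

777.467920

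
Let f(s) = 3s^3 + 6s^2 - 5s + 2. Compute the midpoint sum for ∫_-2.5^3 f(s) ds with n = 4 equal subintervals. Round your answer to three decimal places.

113.679

Δs = (3 − (-2.5))/4 = 1.375.
Midpoints: -1.8125, -0.4375, 0.9375, 2.3125.
f(-1.8125) = 52881/4096, f(-0.4375) = 20827/4096, f(0.9375) = 20717/4096, f(2.3125) = 244215/4096.
Sum = Δs · [f(-1.8125) + f(-0.4375) + f(0.9375) + f(2.3125)].
Sum ≈ 113.679.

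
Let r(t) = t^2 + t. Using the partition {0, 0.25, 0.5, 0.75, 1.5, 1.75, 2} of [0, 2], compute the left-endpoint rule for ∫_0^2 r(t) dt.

3.390625

Subinterval widths: 0.25, 0.25, 0.25, 0.75, 0.25, 0.25.
Left endpoints: 0, 0.25, 0.5, 0.75, 1.5, 1.75.
r(0) = 0, r(0.25) = 0.3125, r(0.5) = 0.75, r(0.75) = 1.3125, r(1.5) = 3.75, r(1.75) = 4.8125.
Sum = Σ Δt_i · r(t_i).
Sum = 3.390625.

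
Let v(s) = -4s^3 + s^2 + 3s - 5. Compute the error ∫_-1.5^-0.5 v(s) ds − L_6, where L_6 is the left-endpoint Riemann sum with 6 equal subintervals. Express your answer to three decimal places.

Exact integral: ∫_-1.5^-0.5 v(s) ds ≈ -1.91667.
L_6 ≈ -0.85648.
Error ≈ -1.91667 − (-0.85648) ≈ -1.060.

-1.060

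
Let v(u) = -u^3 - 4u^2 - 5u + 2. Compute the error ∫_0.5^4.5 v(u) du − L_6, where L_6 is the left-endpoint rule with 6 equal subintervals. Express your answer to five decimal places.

-60.25926

Exact integral: ∫_0.5^4.5 v(u) du ≈ -265.8333333.
L_6 ≈ -205.5740741.
Error ≈ -265.8333333 − (-205.5740741) ≈ -60.25926.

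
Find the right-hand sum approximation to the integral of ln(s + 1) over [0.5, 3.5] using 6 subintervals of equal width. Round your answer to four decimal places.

Δs = (3.5 − 0.5)/6 = 0.5.
Right endpoints: 1, 1.5, 2, 2.5, 3, 3.5.
f(1) ≈ 0.6931, f(1.5) ≈ 0.9163, f(2) ≈ 1.0986, f(2.5) ≈ 1.2528, f(3) ≈ 1.3863, f(3.5) ≈ 1.5041.
Sum = Δs · [f(1) + f(1.5) + f(2) + ...].
Sum ≈ 3.4256.

3.4256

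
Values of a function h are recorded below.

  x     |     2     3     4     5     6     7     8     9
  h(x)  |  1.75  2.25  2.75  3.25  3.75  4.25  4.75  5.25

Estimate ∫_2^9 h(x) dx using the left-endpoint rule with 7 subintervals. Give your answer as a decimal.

22.75

Δx = 1.
Sum = 1·[1.75 + 2.25 + 2.75 + 3.25 + 3.75 + 4.25 + 4.75] = 22.75.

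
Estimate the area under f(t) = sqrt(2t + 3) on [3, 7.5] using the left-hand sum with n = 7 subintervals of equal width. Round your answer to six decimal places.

16.053064

Δt = (7.5 − 3)/7 = 9/14.
Left endpoints: 3, 51/14, 30/7, 69/14, 39/7, 87/14, 48/7.
f(3) ≈ 3.000000, f(51/14) ≈ 3.207135, f(30/7) ≈ 3.401680, f(69/14) ≈ 3.585686, f(39/7) ≈ 3.760699, f(87/14) ≈ 3.927922, f(48/7) ≈ 4.088311.
Sum = Δt · [f(3) + f(51/14) + f(30/7) + ...].
Sum ≈ 16.053064.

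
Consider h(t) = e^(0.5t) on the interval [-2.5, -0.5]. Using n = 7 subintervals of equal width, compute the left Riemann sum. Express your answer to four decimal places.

Δt = (-0.5 − (-2.5))/7 = 2/7.
Left endpoints: -2.5, -31/14, -27/14, -23/14, -19/14, -15/14, -11/14.
h(-2.5) ≈ 0.2865, h(-31/14) ≈ 0.3305, h(-27/14) ≈ 0.3813, h(-23/14) ≈ 0.4398, h(-19/14) ≈ 0.5073, h(-15/14) ≈ 0.5853, h(-11/14) ≈ 0.6751.
Sum = Δt · [h(-2.5) + h(-31/14) + h(-27/14) + ...].
Sum ≈ 0.9159.

0.9159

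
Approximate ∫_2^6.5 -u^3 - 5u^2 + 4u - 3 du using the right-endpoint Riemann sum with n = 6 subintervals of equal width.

Δu = (6.5 − 2)/6 = 0.75.
Right endpoints: 2.75, 3.5, 4.25, 5, 5.75, 6.5.
f(2.75) = -50.609375, f(3.5) = -93.125, f(4.25) = -153.078125, f(5) = -233, f(5.75) = -335.421875, f(6.5) = -462.875.
Sum = Δu · [f(2.75) + f(3.5) + f(4.25) + ...].
Sum = -996.08203125.

-996.08203125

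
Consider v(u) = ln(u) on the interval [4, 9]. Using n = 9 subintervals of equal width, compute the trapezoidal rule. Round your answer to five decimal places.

Δu = (9 − 4)/9 = 5/9.
v(4) ≈ 1.38629, v(41/9) ≈ 1.51635, v(46/9) ≈ 1.63142, v(17/3) ≈ 1.73460, v(56/9) ≈ 1.82813, v(61/9) ≈ 1.91365, v(22/3) ≈ 1.99243, v(71/9) ≈ 2.06546, v(76/9) ≈ 2.13351, v(9) ≈ 2.19722.
T_9 = (Δu/2)·[v(u_0) + 2v(u_1) + ... + 2v(u_{8}) + v(u_9)].
Sum ≈ 9.22628.

9.22628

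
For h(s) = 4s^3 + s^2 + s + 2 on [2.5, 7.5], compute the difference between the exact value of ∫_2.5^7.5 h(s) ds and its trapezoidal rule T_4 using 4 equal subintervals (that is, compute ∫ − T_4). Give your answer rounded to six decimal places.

Exact integral: ∫_2.5^7.5 h(s) ds ≈ 3295.41666667.
T_4 = 3374.84375.
Error ≈ 3295.41666667 − 3374.84375 ≈ -79.427083.

-79.427083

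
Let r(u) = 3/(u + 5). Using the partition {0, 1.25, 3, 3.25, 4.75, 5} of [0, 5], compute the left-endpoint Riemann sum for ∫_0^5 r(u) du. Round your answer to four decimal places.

2.3061

Subinterval widths: 1.25, 1.75, 0.25, 1.5, 0.25.
Left endpoints: 0, 1.25, 3, 3.25, 4.75.
r(0) = 0.6, r(1.25) = 0.48, r(3) = 0.375, r(3.25) = 4/11, r(4.75) = 4/13.
Sum = Σ Δu_i · r(u_i).
Sum ≈ 2.3061.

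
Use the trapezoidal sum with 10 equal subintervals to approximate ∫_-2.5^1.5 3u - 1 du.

Δu = (1.5 − (-2.5))/10 = 0.4.
f(-2.5) = -8.5, f(-2.1) = -7.3, f(-1.7) = -6.1, f(-1.3) = -4.9, f(-0.9) = -3.7, f(-0.5) = -2.5, f(-0.1) = -1.3, f(0.3) = -0.1, f(0.7) = 1.1, f(1.1) = 2.3, f(1.5) = 3.5.
T_10 = (Δu/2)·[f(u_0) + 2f(u_1) + ... + 2f(u_{9}) + f(u_10)].
Sum = -10.

-10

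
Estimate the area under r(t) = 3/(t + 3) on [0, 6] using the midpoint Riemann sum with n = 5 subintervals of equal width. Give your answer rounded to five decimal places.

3.27857

Δt = (6 − 0)/5 = 1.2.
Midpoints: 0.6, 1.8, 3, 4.2, 5.4.
r(0.6) = 5/6, r(1.8) = 0.625, r(3) = 0.5, r(4.2) = 5/12, r(5.4) = 5/14.
Sum = Δt · [r(0.6) + r(1.8) + r(3) + r(4.2) + r(5.4)].
Sum ≈ 3.27857.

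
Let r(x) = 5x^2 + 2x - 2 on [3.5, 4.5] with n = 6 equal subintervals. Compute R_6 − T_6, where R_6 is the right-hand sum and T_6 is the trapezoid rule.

3.5

R_6 ≈ 89.939815.
T_6 ≈ 86.439815.
R_6 − T_6 = 3.5.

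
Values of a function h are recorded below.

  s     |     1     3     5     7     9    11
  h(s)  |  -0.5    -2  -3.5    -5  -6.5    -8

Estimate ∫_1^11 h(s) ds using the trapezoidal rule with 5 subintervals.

Δs = 2.
T_5 = (2/2)·[(-0.5) + 2·(-2) + 2·(-3.5) + 2·(-5) + 2·(-6.5) + (-8)] = -42.5.

-42.5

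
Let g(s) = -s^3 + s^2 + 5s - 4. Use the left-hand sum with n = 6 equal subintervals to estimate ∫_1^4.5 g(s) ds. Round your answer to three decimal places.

Δs = (4.5 − 1)/6 = 7/12.
Left endpoints: 1, 19/12, 13/6, 2.75, 10/3, 47/12.
g(1) = 1, g(19/12) = 4241/1728, g(13/6) = 293/216, g(2.75) = -3.484375, g(10/3) = -358/27, g(47/12) = -50387/1728.
Sum = Δs · [g(1) + g(19/12) + g(13/6) + ...].
Sum ≈ -23.970.

-23.970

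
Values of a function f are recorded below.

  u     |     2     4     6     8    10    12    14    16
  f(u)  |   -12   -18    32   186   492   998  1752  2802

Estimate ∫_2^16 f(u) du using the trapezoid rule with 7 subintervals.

Δu = 2.
T_7 = (2/2)·[(-12) + 2·(-18) + 2·32 + 2·186 + 2·492 + 2·998 + 2·1752 + 2802] = 9674.

9674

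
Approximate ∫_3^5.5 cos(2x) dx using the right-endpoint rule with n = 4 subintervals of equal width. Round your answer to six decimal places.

Δx = (5.5 − 3)/4 = 0.625.
Right endpoints: 3.625, 4.25, 4.875, 5.5.
f(3.625) ≈ 0.567924, f(4.25) ≈ -0.602012, f(4.875) ≈ -0.947580, f(5.5) ≈ 0.004426.
Sum = Δx · [f(3.625) + f(4.25) + f(4.875) + f(5.5)].
Sum ≈ -0.610776.

-0.610776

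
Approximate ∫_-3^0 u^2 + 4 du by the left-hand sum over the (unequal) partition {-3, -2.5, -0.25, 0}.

Subinterval widths: 0.5, 2.25, 0.25.
Left endpoints: -3, -2.5, -0.25.
f(-3) = 13, f(-2.5) = 10.25, f(-0.25) = 4.0625.
Sum = Σ Δu_i · f(u_i).
Sum = 30.578125.

30.578125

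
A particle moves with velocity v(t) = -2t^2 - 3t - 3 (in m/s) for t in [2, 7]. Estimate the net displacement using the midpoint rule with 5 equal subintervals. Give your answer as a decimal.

-305

Δt = (7 − 2)/5 = 1.
Midpoints: 2.5, 3.5, 4.5, 5.5, 6.5.
v(2.5) = -23, v(3.5) = -38, v(4.5) = -57, v(5.5) = -80, v(6.5) = -107.
Sum = Δt · [v(2.5) + v(3.5) + v(4.5) + v(5.5) + v(6.5)].
Sum = -305.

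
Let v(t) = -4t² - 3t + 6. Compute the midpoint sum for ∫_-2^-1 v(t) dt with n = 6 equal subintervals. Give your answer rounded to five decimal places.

Δt = (-1 − (-2))/6 = 1/6.
Midpoints: -23/12, -1.75, -19/12, -17/12, -1.25, -13/12.
v(-23/12) = -53/18, v(-1.75) = -1, v(-19/12) = 13/18, v(-17/12) = 20/9, v(-1.25) = 3.5, v(-13/12) = 41/9.
Sum = Δt · [v(-23/12) + v(-1.75) + v(-19/12) + ...].
Sum ≈ 1.17593.

1.17593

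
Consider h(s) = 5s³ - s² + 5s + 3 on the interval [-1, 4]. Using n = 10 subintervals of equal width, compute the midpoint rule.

Δs = (4 − (-1))/10 = 0.5.
Midpoints: -0.75, -0.25, 0.25, 0.75, 1.25, 1.75, 2.25, 2.75, 3.25, 3.75.
h(-0.75) = -3.421875, h(-0.25) = 1.609375, h(0.25) = 4.265625, h(0.75) = 8.296875, h(1.25) = 17.453125, h(1.75) = 35.484375, h(2.25) = 66.140625, h(2.75) = 113.171875, h(3.25) = 180.328125, h(3.75) = 271.359375.
Sum = Δs · [h(-0.75) + h(-0.25) + h(0.25) + ...].
Sum = 347.34375.

347.34375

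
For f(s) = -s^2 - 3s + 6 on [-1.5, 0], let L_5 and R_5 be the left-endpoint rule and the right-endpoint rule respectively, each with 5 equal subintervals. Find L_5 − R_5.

L_5 = 11.565.
R_5 = 10.89.
L_5 − R_5 = 0.675.

0.675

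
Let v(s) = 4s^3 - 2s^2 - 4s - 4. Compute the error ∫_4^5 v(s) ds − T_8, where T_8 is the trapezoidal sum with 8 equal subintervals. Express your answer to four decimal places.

Exact integral: ∫_4^5 v(s) ds ≈ 306.333333.
T_8 = 306.46875.
Error ≈ 306.333333 − 306.46875 ≈ -0.1354.

-0.1354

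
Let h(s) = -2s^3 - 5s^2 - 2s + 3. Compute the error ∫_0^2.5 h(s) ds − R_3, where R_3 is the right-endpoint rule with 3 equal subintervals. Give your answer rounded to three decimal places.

31.742

Exact integral: ∫_0^2.5 h(s) ds ≈ -44.32292.
R_3 ≈ -76.06481.
Error ≈ -44.32292 − (-76.06481) ≈ 31.742.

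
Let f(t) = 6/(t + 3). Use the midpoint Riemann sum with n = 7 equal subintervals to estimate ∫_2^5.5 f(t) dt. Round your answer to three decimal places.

Δt = (5.5 − 2)/7 = 0.5.
Midpoints: 2.25, 2.75, 3.25, 3.75, 4.25, 4.75, 5.25.
f(2.25) = 8/7, f(2.75) = 24/23, f(3.25) = 0.96, f(3.75) = 8/9, f(4.25) = 24/29, f(4.75) = 24/31, f(5.25) = 8/11.
Sum = Δt · [f(2.25) + f(2.75) + f(3.25) + ...].
Sum ≈ 3.182.

3.182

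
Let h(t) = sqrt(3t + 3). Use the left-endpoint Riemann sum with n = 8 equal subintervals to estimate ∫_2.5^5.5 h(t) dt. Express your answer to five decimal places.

11.35277

Δt = (5.5 − 2.5)/8 = 0.375.
Left endpoints: 2.5, 2.875, 3.25, 3.625, 4, 4.375, 4.75, 5.125.
h(2.5) ≈ 3.24037, h(2.875) ≈ 3.40955, h(3.25) ≈ 3.57071, h(3.625) ≈ 3.72492, h(4) ≈ 3.87298, h(4.375) ≈ 4.01559, h(4.75) ≈ 4.15331, h(5.125) ≈ 4.28661.
Sum = Δt · [h(2.5) + h(2.875) + h(3.25) + ...].
Sum ≈ 11.35277.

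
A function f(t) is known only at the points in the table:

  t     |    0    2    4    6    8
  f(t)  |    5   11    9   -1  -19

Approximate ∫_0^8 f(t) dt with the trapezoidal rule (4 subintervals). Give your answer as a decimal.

24

Δt = 2.
T_4 = (2/2)·[5 + 2·11 + 2·9 + 2·(-1) + (-19)] = 24.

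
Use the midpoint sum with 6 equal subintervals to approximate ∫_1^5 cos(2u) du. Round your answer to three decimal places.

Δu = (5 − 1)/6 = 2/3.
Midpoints: 4/3, 2, 8/3, 10/3, 4, 14/3.
f(4/3) ≈ -0.889, f(2) ≈ -0.654, f(8/3) ≈ 0.582, f(10/3) ≈ 0.927, f(4) ≈ -0.146, f(14/3) ≈ -0.996.
Sum = Δu · [f(4/3) + f(2) + f(8/3) + ...].
Sum ≈ -0.783.

-0.783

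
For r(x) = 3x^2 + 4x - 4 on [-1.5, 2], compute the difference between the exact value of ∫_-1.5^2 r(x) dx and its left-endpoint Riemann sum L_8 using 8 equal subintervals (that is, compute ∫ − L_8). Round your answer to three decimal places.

Exact integral: ∫_-1.5^2 r(x) dx = 0.875.
L_8 ≈ -3.00098.
Error ≈ 0.875 − (-3.00098) ≈ 3.876.

3.876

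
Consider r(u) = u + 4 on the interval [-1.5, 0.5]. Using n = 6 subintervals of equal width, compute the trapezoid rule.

Δu = (0.5 − (-1.5))/6 = 1/3.
r(-1.5) = 2.5, r(-7/6) = 17/6, r(-5/6) = 19/6, r(-0.5) = 3.5, r(-1/6) = 23/6, r(1/6) = 25/6, r(0.5) = 4.5.
T_6 = (Δu/2)·[r(u_0) + 2r(u_1) + ... + 2r(u_{5}) + r(u_6)].
Sum = 7.

7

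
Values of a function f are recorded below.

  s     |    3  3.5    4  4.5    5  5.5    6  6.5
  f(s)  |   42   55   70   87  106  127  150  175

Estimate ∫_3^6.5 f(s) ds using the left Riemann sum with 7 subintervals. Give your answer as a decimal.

318.5

Δs = 0.5.
Sum = 0.5·[42 + 55 + 70 + 87 + 106 + 127 + 150] = 318.5.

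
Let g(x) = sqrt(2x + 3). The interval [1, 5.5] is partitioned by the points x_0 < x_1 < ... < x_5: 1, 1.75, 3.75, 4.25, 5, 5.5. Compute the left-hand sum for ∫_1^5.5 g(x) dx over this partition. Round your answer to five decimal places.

12.74241

Subinterval widths: 0.75, 2, 0.5, 0.75, 0.5.
Left endpoints: 1, 1.75, 3.75, 4.25, 5.
g(1) ≈ 2.23607, g(1.75) ≈ 2.54951, g(3.75) ≈ 3.24037, g(4.25) ≈ 3.39116, g(5) ≈ 3.60555.
Sum = Σ Δx_i · g(x_i).
Sum ≈ 12.74241.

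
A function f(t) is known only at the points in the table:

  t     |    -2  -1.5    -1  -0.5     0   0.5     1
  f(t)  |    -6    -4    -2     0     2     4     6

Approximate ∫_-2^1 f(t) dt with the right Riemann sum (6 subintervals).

3

Δt = 0.5.
Sum = 0.5·[(-4) + (-2) + 0 + 2 + 4 + 6] = 3.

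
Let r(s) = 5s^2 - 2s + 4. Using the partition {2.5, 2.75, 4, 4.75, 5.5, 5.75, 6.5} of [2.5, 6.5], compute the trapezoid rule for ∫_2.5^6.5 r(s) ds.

Subinterval widths: 0.25, 1.25, 0.75, 0.75, 0.25, 0.75.
r(2.5) = 30.25, r(2.75) = 36.3125, r(4) = 76, r(4.75) = 107.3125, r(5.5) = 144.25, r(5.75) = 157.8125, r(6.5) = 202.25.
On each subinterval the trapezoid contributes (Δs_i/2)·[r(s_{i-1}) + r(s_i)].
Sum = 414.375.

414.375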